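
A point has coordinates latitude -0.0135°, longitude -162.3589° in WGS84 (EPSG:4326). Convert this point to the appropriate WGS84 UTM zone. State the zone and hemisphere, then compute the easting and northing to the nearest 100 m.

Longitude -162.3589° lies in the 6° band [-168°, -162°), giving zone 3; latitude is south of the equator, so 3S.
Zone 3 central meridian λ₀ = 6×3 − 183 = -165°; Δλ = +2.6411°.
Transverse Mercator on WGS84 with k₀ = 0.9996 gives E = 793993.132 m, N = 9998506.247 m.

Zone 3S: E 794000 m, N 9998500 m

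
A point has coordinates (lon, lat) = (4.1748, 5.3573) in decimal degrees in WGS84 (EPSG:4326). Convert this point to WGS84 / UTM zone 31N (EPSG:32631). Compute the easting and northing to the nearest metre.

Zone 31 central meridian λ₀ = 6×31 − 183 = 3°; Δλ = +1.1748°.
Transverse Mercator on WGS84 with k₀ = 0.9996 gives E = 630167.613 m, N = 592284.524 m.

E 630168 m, N 592285 m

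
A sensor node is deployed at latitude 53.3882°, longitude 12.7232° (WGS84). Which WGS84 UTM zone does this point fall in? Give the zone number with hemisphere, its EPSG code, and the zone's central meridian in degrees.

UTM zone = ⌊(λ + 180)/6⌋ + 1; 12.7232° ∈ [12°, 18°) → zone 33.
Hemisphere: N (φ ≥ 0).
Central meridian λ₀ = 6×33 − 183 = 15°.
EPSG code: 32633.

Zone 33N (EPSG:32633), central meridian 15°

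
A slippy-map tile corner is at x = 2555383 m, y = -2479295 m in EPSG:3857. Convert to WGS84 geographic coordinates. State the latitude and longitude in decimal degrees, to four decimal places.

lat -21.7313°, lon 22.9554°

R = 6378137 m. λ = x/R = 22.95539606°.
φ = 2·arctan(exp(y/R)) − 90° = 2·arctan(0.67793) − 90° = -21.73130001°.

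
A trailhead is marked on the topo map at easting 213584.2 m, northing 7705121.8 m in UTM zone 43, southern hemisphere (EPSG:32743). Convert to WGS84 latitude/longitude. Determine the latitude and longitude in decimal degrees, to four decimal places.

lat -20.7316°, lon 72.2498°

Zone 43S: λ₀ = 75°, k₀ = 0.9996, false easting 500000 m, false northing 10000000 m.
Meridian distance M = (N − FN)/k₀ = -2295796.5 m.
Inverse transverse Mercator on WGS84 gives φ = -20.73160027°, λ = 72.24980047°.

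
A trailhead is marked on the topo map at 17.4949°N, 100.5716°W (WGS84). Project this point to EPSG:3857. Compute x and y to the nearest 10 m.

x -11195580 m, y 1978510 m

Web Mercator is spherical with R = a = 6378137 m.
x = R·λ = 6378137 × -1.755305554 = -11195579.300 m.
y = R·ln tan(π/4 + φ/2) = 6378137 × 0.310202059 = 1978511.227 m.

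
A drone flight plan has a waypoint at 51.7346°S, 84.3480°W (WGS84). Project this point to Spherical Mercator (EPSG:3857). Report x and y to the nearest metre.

x -9389576 m, y -6752279 m

Web Mercator is spherical with R = a = 6378137 m.
x = R·λ = 6378137 × -1.472150317 = -9389576.409 m.
y = R·ln tan(π/4 + φ/2) = 6378137 × -1.058660116 = -6752279.256 m.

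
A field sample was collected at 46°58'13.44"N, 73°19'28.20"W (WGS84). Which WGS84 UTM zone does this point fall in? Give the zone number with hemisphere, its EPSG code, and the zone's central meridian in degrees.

Zone 18N (EPSG:32618), central meridian -75°

UTM zone = ⌊(λ + 180)/6⌋ + 1; -73.3245° ∈ [-78°, -72°) → zone 18.
Hemisphere: N (φ ≥ 0).
Central meridian λ₀ = 6×18 − 183 = -75°.
EPSG code: 32618.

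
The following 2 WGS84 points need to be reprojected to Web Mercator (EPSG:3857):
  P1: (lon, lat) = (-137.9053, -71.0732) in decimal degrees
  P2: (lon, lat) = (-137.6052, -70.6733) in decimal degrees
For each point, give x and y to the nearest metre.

P1: x -15351548 m, y -11427348 m; P2: x -15318141 m, y -11291480 m

Web Mercator: x = R·λ, y = R·ln tan(π/4+φ/2), R = 6378137 m.
P1 (-71.0732°, -137.9053°) → (-15351547.774, -11427347.534) m.
P2 (-70.6733°, -137.6052°) → (-15318140.795, -11291479.902) m.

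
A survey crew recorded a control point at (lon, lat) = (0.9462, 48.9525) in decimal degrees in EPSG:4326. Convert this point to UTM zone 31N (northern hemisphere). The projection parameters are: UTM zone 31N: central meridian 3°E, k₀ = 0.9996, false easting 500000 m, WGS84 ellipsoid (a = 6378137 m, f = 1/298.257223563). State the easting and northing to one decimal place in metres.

Zone 31 central meridian λ₀ = 6×31 − 183 = 3°; Δλ = -2.0538°.
Transverse Mercator on WGS84 with k₀ = 0.9996 gives E = 349641.481 m, N = 5424208.219 m.

E 349641.5 m, N 5424208.2 m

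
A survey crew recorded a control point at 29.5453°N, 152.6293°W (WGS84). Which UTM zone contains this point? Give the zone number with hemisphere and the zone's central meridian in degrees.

Zone 5N, central meridian -153°

UTM zone = ⌊(λ + 180)/6⌋ + 1; -152.6293° ∈ [-156°, -150°) → zone 5.
Hemisphere: N (φ ≥ 0).
Central meridian λ₀ = 6×5 − 183 = -153°.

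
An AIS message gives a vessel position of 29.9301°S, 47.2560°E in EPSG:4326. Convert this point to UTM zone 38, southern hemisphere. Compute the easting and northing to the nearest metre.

E 717767 m, N 6686820 m

Zone 38 central meridian λ₀ = 6×38 − 183 = 45°; Δλ = +2.2560°.
Transverse Mercator on WGS84 with k₀ = 0.9996 gives E = 717766.766 m, N = 6686820.303 m.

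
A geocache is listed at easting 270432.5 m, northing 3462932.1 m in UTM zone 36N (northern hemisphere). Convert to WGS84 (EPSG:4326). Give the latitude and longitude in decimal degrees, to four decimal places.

Zone 36N: λ₀ = 33°, k₀ = 0.9996, false easting 500000 m.
Meridian distance M = (N − FN)/k₀ = 3464317.8 m.
Inverse transverse Mercator on WGS84 gives φ = 31.27809959°, λ = 30.58860046°.

lat 31.2781°, lon 30.5886°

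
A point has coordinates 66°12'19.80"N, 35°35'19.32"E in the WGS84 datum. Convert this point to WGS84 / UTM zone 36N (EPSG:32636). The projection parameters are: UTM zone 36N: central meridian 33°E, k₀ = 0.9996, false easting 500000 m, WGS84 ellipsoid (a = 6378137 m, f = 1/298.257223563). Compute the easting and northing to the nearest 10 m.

E 616520 m, N 7345230 m

Zone 36 central meridian λ₀ = 6×36 − 183 = 33°; Δλ = +2.5887°.
Transverse Mercator on WGS84 with k₀ = 0.9996 gives E = 616519.265 m, N = 7345225.012 m.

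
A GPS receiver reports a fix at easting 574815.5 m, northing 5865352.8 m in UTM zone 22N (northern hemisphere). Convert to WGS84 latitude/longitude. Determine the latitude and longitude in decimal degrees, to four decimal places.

Zone 22N: λ₀ = -51°, k₀ = 0.9996, false easting 500000 m.
Meridian distance M = (N − FN)/k₀ = 5867699.9 m.
Inverse transverse Mercator on WGS84 gives φ = 52.93260014°, λ = -49.88690072°.

lat 52.9326°, lon -49.8869°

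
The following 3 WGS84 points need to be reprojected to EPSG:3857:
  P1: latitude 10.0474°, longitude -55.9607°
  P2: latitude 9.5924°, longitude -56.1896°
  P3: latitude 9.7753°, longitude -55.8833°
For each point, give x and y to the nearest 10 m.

P1: x -6229520 m, y 1124250 m; P2: x -6255000 m, y 1072840 m; P3: x -6220900 m, y 1093500 m

Web Mercator: x = R·λ, y = R·ln tan(π/4+φ/2), R = 6378137 m.
P1 (10.0474°, -55.9607°) → (-6229516.628, 1124248.309) m.
P2 (9.5924°, -56.1896°) → (-6254997.660, 1072844.671) m.
P3 (9.7753°, -55.8833°) → (-6220900.500, 1093499.325) m.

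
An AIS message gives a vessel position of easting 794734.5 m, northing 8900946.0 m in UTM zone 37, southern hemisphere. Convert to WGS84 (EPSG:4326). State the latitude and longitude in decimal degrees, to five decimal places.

lat -9.93170°, lon 41.68780°

Zone 37S: λ₀ = 39°, k₀ = 0.9996, false easting 500000 m, false northing 10000000 m.
Meridian distance M = (N − FN)/k₀ = -1099493.8 m.
Inverse transverse Mercator on WGS84 gives φ = -9.93169992°, λ = 41.68780015°.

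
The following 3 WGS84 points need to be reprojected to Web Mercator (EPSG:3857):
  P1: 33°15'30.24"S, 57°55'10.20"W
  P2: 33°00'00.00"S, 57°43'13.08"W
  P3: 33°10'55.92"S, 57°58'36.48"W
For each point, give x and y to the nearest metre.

P1: x -6447569 m, y -3929653 m; P2: x -6425394 m, y -3895304 m; P3: x -6453948 m, y -3919513 m

Web Mercator: x = R·λ, y = R·ln tan(π/4+φ/2), R = 6378137 m.
P1 (-33.2584°, -57.9195°) → (-6447569.247, -3929652.683) m.
P2 (-33.0000°, -57.7203°) → (-6425394.404, -3895303.963) m.
P3 (-33.1822°, -57.9768°) → (-6453947.854, -3919513.013) m.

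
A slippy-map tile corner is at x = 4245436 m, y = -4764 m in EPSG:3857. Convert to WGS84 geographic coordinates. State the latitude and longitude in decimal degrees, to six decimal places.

lat -0.042796°, lon 38.137400°

R = 6378137 m. λ = x/R = 38.13740047°.
φ = 2·arctan(exp(y/R)) − 90° = 2·arctan(0.99925) − 90° = -0.04279574°.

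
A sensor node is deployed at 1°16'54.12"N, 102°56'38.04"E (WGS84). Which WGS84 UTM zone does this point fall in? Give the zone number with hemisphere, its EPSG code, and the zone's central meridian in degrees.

UTM zone = ⌊(λ + 180)/6⌋ + 1; 102.9439° ∈ [102°, 108°) → zone 48.
Hemisphere: N (φ ≥ 0).
Central meridian λ₀ = 6×48 − 183 = 105°.
EPSG code: 32648.

Zone 48N (EPSG:32648), central meridian 105°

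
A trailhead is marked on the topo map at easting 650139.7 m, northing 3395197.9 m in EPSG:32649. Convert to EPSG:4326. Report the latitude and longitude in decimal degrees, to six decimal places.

lat 30.680100°, lon 112.567400°

Zone 49N: λ₀ = 111°, k₀ = 0.9996, false easting 500000 m.
Meridian distance M = (N − FN)/k₀ = 3396556.5 m.
Inverse transverse Mercator on WGS84 gives φ = 30.68010023°, λ = 112.56739972°.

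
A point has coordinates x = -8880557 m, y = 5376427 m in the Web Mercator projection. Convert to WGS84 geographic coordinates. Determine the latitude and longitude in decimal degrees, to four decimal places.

lat 43.4220°, lon -79.7754°

R = 6378137 m. λ = x/R = -79.77540085°.
φ = 2·arctan(exp(y/R)) − 90° = 2·arctan(2.32320) − 90° = 43.42200174°.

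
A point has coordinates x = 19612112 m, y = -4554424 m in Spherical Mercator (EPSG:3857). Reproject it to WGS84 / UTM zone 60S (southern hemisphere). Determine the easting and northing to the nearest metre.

E 427709 m, N 5813527 m

Web Mercator inverse (R = 6378137 m) → φ = -37.82280319°, λ = 176.17859963°.
UTM 60S forward: E = 427709.442 m, N = 5813527.264 m.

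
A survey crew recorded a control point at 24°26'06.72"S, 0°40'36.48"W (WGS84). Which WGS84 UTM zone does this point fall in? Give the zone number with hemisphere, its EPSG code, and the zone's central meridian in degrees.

UTM zone = ⌊(λ + 180)/6⌋ + 1; -0.6768° ∈ [-6°, 0°) → zone 30.
Hemisphere: S (φ < 0).
Central meridian λ₀ = 6×30 − 183 = -3°.
EPSG code: 32730.

Zone 30S (EPSG:32730), central meridian -3°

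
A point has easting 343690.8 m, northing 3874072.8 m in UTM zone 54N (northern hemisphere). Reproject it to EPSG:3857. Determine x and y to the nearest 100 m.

Unproject from UTM 54N (λ₀ = 141°) → φ = 34.99720022°, λ = 139.28719989°.
Web Mercator (R = 6378137 m): x = 15505380.166 m, y = 4163500.672 m.

x 15505400 m, y 4163500 m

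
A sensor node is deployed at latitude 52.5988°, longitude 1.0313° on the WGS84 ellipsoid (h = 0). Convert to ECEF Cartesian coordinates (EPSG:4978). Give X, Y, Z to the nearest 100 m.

WGS84: a = 6378137 m, e² = 0.006694380; N(φ) = a/√(1−e²sin²φ) = 6391652.543 m.
X = (N+h)·cosφ·cosλ = 3881612.798 m; Y = (N+h)·cosφ·sinλ = 69874.949 m; Z = (N(1−e²)+h)·sinφ = 5043549.932 m.

X 3881600 m, Y 69900 m, Z 5043500 m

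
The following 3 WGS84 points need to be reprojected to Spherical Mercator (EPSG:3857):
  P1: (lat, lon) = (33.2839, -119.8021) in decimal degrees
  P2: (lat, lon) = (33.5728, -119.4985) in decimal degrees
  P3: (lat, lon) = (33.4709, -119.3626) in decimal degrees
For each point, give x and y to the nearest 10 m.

Web Mercator: x = R·λ, y = R·ln tan(π/4+φ/2), R = 6378137 m.
P1 (33.2839°, -119.8021°) → (-13336308.768, 3933047.854) m.
P2 (33.5728°, -119.4985°) → (-13302512.171, 3971582.736) m.
P3 (33.4709°, -119.3626°) → (-13287383.852, 3957976.169) m.

P1: x -13336310 m, y 3933050 m; P2: x -13302510 m, y 3971580 m; P3: x -13287380 m, y 3957980 m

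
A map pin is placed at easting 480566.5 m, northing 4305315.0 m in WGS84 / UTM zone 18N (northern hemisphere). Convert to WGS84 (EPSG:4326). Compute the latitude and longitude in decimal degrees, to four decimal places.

Zone 18N: λ₀ = -75°, k₀ = 0.9996, false easting 500000 m.
Meridian distance M = (N − FN)/k₀ = 4307037.8 m.
Inverse transverse Mercator on WGS84 gives φ = 38.89649961°, λ = -75.22410044°.

lat 38.8965°, lon -75.2241°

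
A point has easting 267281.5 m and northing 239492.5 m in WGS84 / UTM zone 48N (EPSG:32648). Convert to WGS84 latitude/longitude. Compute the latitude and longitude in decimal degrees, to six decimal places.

lat 2.165300°, lon 102.907600°

Zone 48N: λ₀ = 105°, k₀ = 0.9996, false easting 500000 m.
Meridian distance M = (N − FN)/k₀ = 239588.3 m.
Inverse transverse Mercator on WGS84 gives φ = 2.16530037°, λ = 102.90760029°.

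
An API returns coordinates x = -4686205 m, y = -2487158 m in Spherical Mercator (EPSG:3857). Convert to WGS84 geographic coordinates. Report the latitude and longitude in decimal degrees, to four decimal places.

lat -21.7969°, lon -42.0969°

R = 6378137 m. λ = x/R = -42.09689576°.
φ = 2·arctan(exp(y/R)) − 90° = 2·arctan(0.67709) − 90° = -21.79689959°.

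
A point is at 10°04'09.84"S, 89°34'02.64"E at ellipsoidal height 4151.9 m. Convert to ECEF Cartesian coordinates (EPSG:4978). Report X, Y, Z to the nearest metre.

WGS84: a = 6378137 m, e² = 0.006694380; N(φ) = a/√(1−e²sin²φ) = 6378789.720 m.
X = (N+h)·cosφ·cosλ = 47450.304 m; Y = (N+h)·cosφ·sinλ = 6284444.109 m; Z = (N(1−e²)+h)·sinφ = -1108533.237 m.

X 47450 m, Y 6284444 m, Z -1108533 m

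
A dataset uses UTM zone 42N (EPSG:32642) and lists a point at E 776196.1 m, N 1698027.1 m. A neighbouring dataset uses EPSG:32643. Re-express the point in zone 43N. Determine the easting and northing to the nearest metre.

UTM 42N → geographic: φ = 15.34410016°, λ = 71.57250017°.
UTM 43N (λ₀ = 75°) forward: E = 131923.946 m, N = 1699301.348 m.

E 131924 m, N 1699301 m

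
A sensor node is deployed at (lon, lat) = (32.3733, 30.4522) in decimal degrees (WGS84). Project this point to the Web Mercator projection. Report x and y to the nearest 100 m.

Web Mercator is spherical with R = a = 6378137 m.
x = R·λ = 6378137 × 0.565020675 = 3603779.271 m.
y = R·ln tan(π/4 + φ/2) = 6378137 × 0.558440400 = 3561809.378 m.

x 3603800 m, y 3561800 m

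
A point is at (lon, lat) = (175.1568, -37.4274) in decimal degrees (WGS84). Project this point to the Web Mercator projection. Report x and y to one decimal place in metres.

Web Mercator is spherical with R = a = 6378137 m.
x = R·λ = 6378137 × 3.057062867 = 19498365.785 m.
y = R·ln tan(π/4 + φ/2) = 6378137 × -0.705354786 = -4498849.460 m.

x 19498365.8 m, y -4498849.5 m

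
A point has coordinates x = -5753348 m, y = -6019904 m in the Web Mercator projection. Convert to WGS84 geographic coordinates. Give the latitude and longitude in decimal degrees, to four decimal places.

R = 6378137 m. λ = x/R = -51.68320443°.
φ = 2·arctan(exp(y/R)) − 90° = 2·arctan(0.38913) − 90° = -47.47469788°.

lat -47.4747°, lon -51.6832°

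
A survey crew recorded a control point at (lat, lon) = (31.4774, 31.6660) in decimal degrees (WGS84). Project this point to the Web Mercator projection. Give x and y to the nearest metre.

Web Mercator is spherical with R = a = 6378137 m.
x = R·λ = 6378137 × 0.552675961 = 3525042.995 m.
y = R·ln tan(π/4 + φ/2) = 6378137 × 0.579307886 = 3694905.063 m.

x 3525043 m, y 3694905 m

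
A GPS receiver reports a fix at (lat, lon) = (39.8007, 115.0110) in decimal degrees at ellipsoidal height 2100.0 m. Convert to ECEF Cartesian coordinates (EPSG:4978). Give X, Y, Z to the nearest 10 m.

WGS84: a = 6378137 m, e² = 0.006694380; N(φ) = a/√(1−e²sin²φ) = 6386902.776 m.
X = (N+h)·cosφ·cosλ = -2075282.367 m; Y = (N+h)·cosφ·sinλ = 4448227.567 m; Z = (N(1−e²)+h)·sinφ = 4062353.458 m.

X -2075280 m, Y 4448230 m, Z 4062350 m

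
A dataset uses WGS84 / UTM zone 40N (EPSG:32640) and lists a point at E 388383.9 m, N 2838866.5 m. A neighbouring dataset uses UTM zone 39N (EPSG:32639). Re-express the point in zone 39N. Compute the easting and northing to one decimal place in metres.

E 990930.3 m, N 2847481.0 m

UTM 40N → geographic: φ = 25.66330026°, λ = 55.88790031°.
UTM 39N (λ₀ = 51°) forward: E = 990930.269 m, N = 2847480.977 m.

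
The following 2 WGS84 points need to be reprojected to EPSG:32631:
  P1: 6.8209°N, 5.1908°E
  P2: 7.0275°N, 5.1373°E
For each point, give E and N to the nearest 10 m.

P1: E 742120 m, N 754500 m; P2: E 736110 m, N 777330 m

UTM zone 31N: λ₀ = 3°, k₀ = 0.9996.
P1 (6.8209°, 5.1908°) → (742124.924, 754500.030) m.
P2 (7.0275°, 5.1373°) → (736106.615, 777327.864) m.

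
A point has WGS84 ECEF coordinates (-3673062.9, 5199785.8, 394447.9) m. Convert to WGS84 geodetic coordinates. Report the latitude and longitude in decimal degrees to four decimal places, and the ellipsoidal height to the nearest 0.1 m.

λ = atan2(Y, X) = 125.23690003°; p = √(X²+Y²) = 6366251.9 m.
Bowring's method on WGS84 (a = 6378137 m, b = 6356752.314 m) gives φ = 3.56930015°, h = 405.240 m.

lat 3.5693°, lon 125.2369°, h 405.2 m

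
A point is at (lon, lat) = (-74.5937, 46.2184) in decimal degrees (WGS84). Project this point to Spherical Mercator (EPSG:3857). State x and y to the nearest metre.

x -8303733 m, y 5815417 m

Web Mercator is spherical with R = a = 6378137 m.
x = R·λ = 6378137 × -1.301905666 = -8303732.700 m.
y = R·ln tan(π/4 + φ/2) = 6378137 × 0.911773660 = 5815417.315 m.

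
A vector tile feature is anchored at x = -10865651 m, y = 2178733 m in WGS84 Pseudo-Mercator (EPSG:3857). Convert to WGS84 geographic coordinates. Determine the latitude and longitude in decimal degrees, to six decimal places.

R = 6378137 m. λ = x/R = -97.60780365°.
φ = 2·arctan(exp(y/R)) − 90° = 2·arctan(1.40719) − 90° = 19.20200307°.

lat 19.202003°, lon -97.607804°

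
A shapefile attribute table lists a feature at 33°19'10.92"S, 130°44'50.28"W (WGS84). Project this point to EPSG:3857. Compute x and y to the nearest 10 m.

Web Mercator is spherical with R = a = 6378137 m.
x = R·λ = 6378137 × -2.281970873 = -14554722.859 m.
y = R·ln tan(π/4 + φ/2) = 6378137 × -0.617392835 = -3937816.082 m.

x -14554720 m, y -3937820 m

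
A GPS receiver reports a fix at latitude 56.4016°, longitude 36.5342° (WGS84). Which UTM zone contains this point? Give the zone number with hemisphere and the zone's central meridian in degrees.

Zone 37N, central meridian 39°

UTM zone = ⌊(λ + 180)/6⌋ + 1; 36.5342° ∈ [36°, 42°) → zone 37.
Hemisphere: N (φ ≥ 0).
Central meridian λ₀ = 6×37 − 183 = 39°.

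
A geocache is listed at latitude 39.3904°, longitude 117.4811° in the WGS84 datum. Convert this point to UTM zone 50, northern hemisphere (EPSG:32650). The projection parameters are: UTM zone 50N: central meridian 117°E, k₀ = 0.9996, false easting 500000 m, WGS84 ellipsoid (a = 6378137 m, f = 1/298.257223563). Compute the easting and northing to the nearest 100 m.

Zone 50 central meridian λ₀ = 6×50 − 183 = 117°; Δλ = +0.4811°.
Transverse Mercator on WGS84 with k₀ = 0.9996 gives E = 541429.489 m, N = 4360211.528 m.

E 541400 m, N 4360200 m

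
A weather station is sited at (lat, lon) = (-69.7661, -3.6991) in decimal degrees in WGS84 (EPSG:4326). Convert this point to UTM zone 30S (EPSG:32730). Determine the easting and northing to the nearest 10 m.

E 473020 m, N 2260060 m

Zone 30 central meridian λ₀ = 6×30 − 183 = -3°; Δλ = -0.6991°.
Transverse Mercator on WGS84 with k₀ = 0.9996 gives E = 473016.132 m, N = 2260055.971 m.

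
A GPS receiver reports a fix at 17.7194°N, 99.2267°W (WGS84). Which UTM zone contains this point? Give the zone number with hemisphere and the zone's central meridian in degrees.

UTM zone = ⌊(λ + 180)/6⌋ + 1; -99.2267° ∈ [-102°, -96°) → zone 14.
Hemisphere: N (φ ≥ 0).
Central meridian λ₀ = 6×14 − 183 = -99°.

Zone 14N, central meridian -99°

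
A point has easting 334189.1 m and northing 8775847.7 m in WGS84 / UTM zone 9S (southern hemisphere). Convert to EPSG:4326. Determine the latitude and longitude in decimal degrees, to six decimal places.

Zone 9S: λ₀ = -129°, k₀ = 0.9996, false easting 500000 m, false northing 10000000 m.
Meridian distance M = (N − FN)/k₀ = -1224642.2 m.
Inverse transverse Mercator on WGS84 gives φ = -11.07010032°, λ = -130.51799968°.

lat -11.070100°, lon -130.518000°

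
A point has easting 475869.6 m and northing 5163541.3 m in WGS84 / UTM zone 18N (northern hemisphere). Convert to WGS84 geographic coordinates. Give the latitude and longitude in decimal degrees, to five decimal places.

Zone 18N: λ₀ = -75°, k₀ = 0.9996, false easting 500000 m.
Meridian distance M = (N − FN)/k₀ = 5165607.5 m.
Inverse transverse Mercator on WGS84 gives φ = 46.62499966°, λ = -75.31519999°.

lat 46.62500°, lon -75.31520°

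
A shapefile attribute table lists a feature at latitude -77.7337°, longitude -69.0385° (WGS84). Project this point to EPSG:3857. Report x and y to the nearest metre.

x -7685331 m, y -14227639 m

Web Mercator is spherical with R = a = 6378137 m.
x = R·λ = 6378137 × -1.204949136 = -7685330.665 m.
y = R·ln tan(π/4 + φ/2) = 6378137 × -2.230688788 = -14227638.692 m.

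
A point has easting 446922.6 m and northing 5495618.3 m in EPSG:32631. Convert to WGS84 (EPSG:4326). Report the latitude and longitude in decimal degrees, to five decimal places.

lat 49.61080°, lon 2.26530°

Zone 31N: λ₀ = 3°, k₀ = 0.9996, false easting 500000 m.
Meridian distance M = (N − FN)/k₀ = 5497817.4 m.
Inverse transverse Mercator on WGS84 gives φ = 49.61079973°, λ = 2.26530012°.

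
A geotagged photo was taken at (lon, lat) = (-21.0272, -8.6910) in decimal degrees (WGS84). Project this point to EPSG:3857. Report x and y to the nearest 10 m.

x -2340740 m, y -971210 m

Web Mercator is spherical with R = a = 6378137 m.
x = R·λ = 6378137 × -0.366993872 = -2340737.197 m.
y = R·ln tan(π/4 + φ/2) = 6378137 × -0.152271622 = -971209.265 m.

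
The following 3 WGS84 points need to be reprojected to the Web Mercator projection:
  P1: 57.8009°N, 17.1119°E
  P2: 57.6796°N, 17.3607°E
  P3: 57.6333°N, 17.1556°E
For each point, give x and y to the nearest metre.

P1: x 1904888 m, y 7925609 m; P2: x 1932584 m, y 7900311 m; P3: x 1909753 m, y 7890677 m

Web Mercator: x = R·λ, y = R·ln tan(π/4+φ/2), R = 6378137 m.
P1 (57.8009°, 17.1119°) → (1904887.995, 7925608.624) m.
P2 (57.6796°, 17.3607°) → (1932584.284, 7900310.533) m.
P3 (57.6333°, 17.1556°) → (1909752.656, 7890676.618) m.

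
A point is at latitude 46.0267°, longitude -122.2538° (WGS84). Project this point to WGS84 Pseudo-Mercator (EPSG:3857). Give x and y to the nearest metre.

Web Mercator is spherical with R = a = 6378137 m.
x = R·λ = 6378137 × -2.133731333 = -13609230.764 m.
y = R·ln tan(π/4 + φ/2) = 6378137 × 0.906946487 = 5784628.947 m.

x -13609231 m, y 5784629 m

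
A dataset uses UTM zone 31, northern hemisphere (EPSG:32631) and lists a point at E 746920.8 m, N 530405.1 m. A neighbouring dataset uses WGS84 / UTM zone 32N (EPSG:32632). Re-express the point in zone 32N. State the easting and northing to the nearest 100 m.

UTM 31N → geographic: φ = 4.79499985°, λ = 5.22620005°.
UTM 32N (λ₀ = 9°) forward: E = 81229.776 m, N = 531158.046 m.

E 81200 m, N 531200 m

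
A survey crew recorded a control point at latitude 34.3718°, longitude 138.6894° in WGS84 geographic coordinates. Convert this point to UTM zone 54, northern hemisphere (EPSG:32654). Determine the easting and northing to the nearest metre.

Zone 54 central meridian λ₀ = 6×54 − 183 = 141°; Δλ = -2.3106°.
Transverse Mercator on WGS84 with k₀ = 0.9996 gives E = 287534.191 m, N = 3805801.100 m.

E 287534 m, N 3805801 m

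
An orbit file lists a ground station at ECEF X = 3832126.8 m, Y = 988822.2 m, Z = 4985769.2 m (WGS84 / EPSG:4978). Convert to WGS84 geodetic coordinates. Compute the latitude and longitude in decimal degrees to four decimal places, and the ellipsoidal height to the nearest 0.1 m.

λ = atan2(Y, X) = 14.46869958°; p = √(X²+Y²) = 3957646.4 m.
Bowring's method on WGS84 (a = 6378137 m, b = 6356752.314 m) gives φ = 51.74509998°, h = 606.868 m.

lat 51.7451°, lon 14.4687°, h 606.9 m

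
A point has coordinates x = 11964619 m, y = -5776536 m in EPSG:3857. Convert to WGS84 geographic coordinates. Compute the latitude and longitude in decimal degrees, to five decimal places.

R = 6378137 m. λ = x/R = 107.48000116°.
φ = 2·arctan(exp(y/R)) − 90° = 2·arctan(0.40427) − 90° = -45.97619954°.

lat -45.97620°, lon 107.48000°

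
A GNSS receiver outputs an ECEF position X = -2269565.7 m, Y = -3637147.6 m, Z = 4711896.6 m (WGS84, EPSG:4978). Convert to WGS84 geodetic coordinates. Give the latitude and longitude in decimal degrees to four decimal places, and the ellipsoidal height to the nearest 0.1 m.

λ = atan2(Y, X) = -121.96399993°; p = √(X²+Y²) = 4287163.5 m.
Bowring's method on WGS84 (a = 6378137 m, b = 6356752.314 m) gives φ = 47.89359984°, h = 3969.017 m.

lat 47.8936°, lon -121.9640°, h 3969.0 m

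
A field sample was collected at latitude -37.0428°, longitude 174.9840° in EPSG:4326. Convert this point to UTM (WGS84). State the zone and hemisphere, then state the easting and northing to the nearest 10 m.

Longitude 174.9840° lies in the 6° band [174°, 180°), giving zone 60; latitude is south of the equator, so 60S.
Zone 60 central meridian λ₀ = 6×60 − 183 = 177°; Δλ = -2.0160°.
Transverse Mercator on WGS84 with k₀ = 0.9996 gives E = 320714.599 m, N = 5898479.121 m.

Zone 60S: E 320710 m, N 5898480 m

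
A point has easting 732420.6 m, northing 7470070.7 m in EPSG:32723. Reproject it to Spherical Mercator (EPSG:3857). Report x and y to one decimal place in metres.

Unproject from UTM 23S (λ₀ = -45°) → φ = -22.86110036°, λ = -42.73479963°.
Web Mercator (R = 6378137 m): x = -4757216.134 m, y = -2615229.696 m.

x -4757216.1 m, y -2615229.7 m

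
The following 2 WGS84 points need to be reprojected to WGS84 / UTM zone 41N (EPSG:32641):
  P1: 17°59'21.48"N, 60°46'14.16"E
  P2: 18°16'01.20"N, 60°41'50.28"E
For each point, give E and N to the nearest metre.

P1: E 263927 m, N 1990421 m; P2: E 256547 m, N 2021260 m

UTM zone 41N: λ₀ = 63°, k₀ = 0.9996.
P1 (17.9893°, 60.7706°) → (263927.107, 1990420.697) m.
P2 (18.2670°, 60.6973°) → (256546.621, 2021259.806) m.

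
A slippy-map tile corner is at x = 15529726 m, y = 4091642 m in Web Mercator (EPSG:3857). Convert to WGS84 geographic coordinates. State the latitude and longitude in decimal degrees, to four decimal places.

R = 6378137 m. λ = x/R = 139.50590224°.
φ = 2·arctan(exp(y/R)) − 90° = 2·arctan(1.89935) − 90° = 34.46670063°.

lat 34.4667°, lon 139.5059°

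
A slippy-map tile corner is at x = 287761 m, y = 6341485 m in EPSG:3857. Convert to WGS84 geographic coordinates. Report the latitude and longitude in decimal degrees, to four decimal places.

R = 6378137 m. λ = x/R = 2.58500104°.
φ = 2·arctan(exp(y/R)) − 90° = 2·arctan(2.70271) − 90° = 49.39109812°.

lat 49.3911°, lon 2.5850°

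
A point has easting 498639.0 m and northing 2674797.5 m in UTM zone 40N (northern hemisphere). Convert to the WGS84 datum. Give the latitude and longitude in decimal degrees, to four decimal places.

Zone 40N: λ₀ = 57°, k₀ = 0.9996, false easting 500000 m.
Meridian distance M = (N − FN)/k₀ = 2675867.8 m.
Inverse transverse Mercator on WGS84 gives φ = 24.18580001°, λ = 56.98659965°.

lat 24.1858°, lon 56.9866°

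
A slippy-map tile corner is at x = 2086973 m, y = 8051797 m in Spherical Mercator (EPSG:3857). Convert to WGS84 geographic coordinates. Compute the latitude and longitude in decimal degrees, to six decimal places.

R = 6378137 m. λ = x/R = 18.74759743°.
φ = 2·arctan(exp(y/R)) − 90° = 2·arctan(3.53391) − 90° = 58.39989805°.

lat 58.399898°, lon 18.747597°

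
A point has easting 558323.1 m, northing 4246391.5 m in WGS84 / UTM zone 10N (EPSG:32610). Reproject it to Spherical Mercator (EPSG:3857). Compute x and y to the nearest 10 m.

Unproject from UTM 10N (λ₀ = -123°) → φ = 38.36379970°, λ = -122.33239957°.
Web Mercator (R = 6378137 m): x = -13617980.427 m, y = 4630946.754 m.

x -13617980 m, y 4630950 m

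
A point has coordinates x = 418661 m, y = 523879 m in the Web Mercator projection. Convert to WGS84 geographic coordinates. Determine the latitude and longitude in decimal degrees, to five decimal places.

lat 4.70080°, lon 3.76090°

R = 6378137 m. λ = x/R = 3.76089575°.
φ = 2·arctan(exp(y/R)) − 90° = 2·arctan(1.08560) − 90° = 4.70080249°.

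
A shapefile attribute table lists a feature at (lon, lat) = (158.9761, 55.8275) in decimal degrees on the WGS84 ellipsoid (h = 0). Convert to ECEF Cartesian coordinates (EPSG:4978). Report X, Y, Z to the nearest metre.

WGS84: a = 6378137 m, e² = 0.006694380; N(φ) = a/√(1−e²sin²φ) = 6392800.875 m.
X = (N+h)·cosφ·cosλ = -3351715.868 m; Y = (N+h)·cosφ·sinλ = 1288207.562 m; Z = (N(1−e²)+h)·sinφ = 5253678.316 m.

X -3351716 m, Y 1288208 m, Z 5253678 m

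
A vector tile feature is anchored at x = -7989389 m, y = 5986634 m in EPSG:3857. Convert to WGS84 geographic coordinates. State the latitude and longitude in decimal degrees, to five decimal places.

R = 6378137 m. λ = x/R = -71.76990249°.
φ = 2·arctan(exp(y/R)) − 90° = 2·arctan(2.55645) − 90° = 47.27229892°.

lat 47.27230°, lon -71.76990°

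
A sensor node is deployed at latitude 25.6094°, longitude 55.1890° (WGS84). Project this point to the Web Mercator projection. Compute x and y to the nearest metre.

x 6143611 m, y 2950783 m

Web Mercator is spherical with R = a = 6378137 m.
x = R·λ = 6378137 × 0.963229761 = 6143611.377 m.
y = R·ln tan(π/4 + φ/2) = 6378137 × 0.462640319 = 2950783.338 m.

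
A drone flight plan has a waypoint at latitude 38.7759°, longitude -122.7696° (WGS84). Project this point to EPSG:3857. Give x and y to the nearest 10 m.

x -13666650 m, y 4689620 m

Web Mercator is spherical with R = a = 6378137 m.
x = R·λ = 6378137 × -2.142733741 = -13666649.357 m.
y = R·ln tan(π/4 + φ/2) = 6378137 × 0.735265144 = 4689621.818 m.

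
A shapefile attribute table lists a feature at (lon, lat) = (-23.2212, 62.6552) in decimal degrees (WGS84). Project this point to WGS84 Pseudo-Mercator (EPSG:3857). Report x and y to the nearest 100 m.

x -2585000 m, y 9016200 m

Web Mercator is spherical with R = a = 6378137 m.
x = R·λ = 6378137 × -0.405286396 = -2584972.160 m.
y = R·ln tan(π/4 + φ/2) = 6378137 × 1.413610283 = 9016200.048 m.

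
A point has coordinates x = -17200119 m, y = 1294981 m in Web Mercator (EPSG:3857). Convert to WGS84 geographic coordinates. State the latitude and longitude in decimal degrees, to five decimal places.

R = 6378137 m. λ = x/R = -154.51129786°.
φ = 2·arctan(exp(y/R)) − 90° = 2·arctan(1.22511) − 90° = 11.55390167°.

lat 11.55390°, lon -154.51130°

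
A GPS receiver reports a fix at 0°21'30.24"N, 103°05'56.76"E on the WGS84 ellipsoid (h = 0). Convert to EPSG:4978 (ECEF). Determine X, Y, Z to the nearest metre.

WGS84: a = 6378137 m, e² = 0.006694380; N(φ) = a/√(1−e²sin²φ) = 6378137.835 m.
X = (N+h)·cosφ·cosλ = -1445487.419 m; Y = (N+h)·cosφ·sinλ = 6212054.139 m; Z = (N(1−e²)+h)·sinφ = 39629.567 m.

X -1445487 m, Y 6212054 m, Z 39630 m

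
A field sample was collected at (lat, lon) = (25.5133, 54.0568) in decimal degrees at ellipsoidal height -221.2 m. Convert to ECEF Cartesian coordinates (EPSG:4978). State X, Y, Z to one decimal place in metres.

X 3380759.5 m, Y 4662930.2 m, Z 2730405.1 m

WGS84: a = 6378137 m, e² = 0.006694380; N(φ) = a/√(1−e²sin²φ) = 6382101.334 m.
X = (N+h)·cosφ·cosλ = 3380759.495 m; Y = (N+h)·cosφ·sinλ = 4662930.194 m; Z = (N(1−e²)+h)·sinφ = 2730405.0504 m.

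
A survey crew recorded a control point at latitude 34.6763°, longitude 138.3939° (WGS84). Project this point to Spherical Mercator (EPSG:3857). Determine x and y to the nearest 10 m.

Web Mercator is spherical with R = a = 6378137 m.
x = R·λ = 6378137 × 2.415429220 = 15405938.477 m.
y = R·ln tan(π/4 + φ/2) = 6378137 × 0.645953223 = 4119978.155 m.

x 15405940 m, y 4119980 m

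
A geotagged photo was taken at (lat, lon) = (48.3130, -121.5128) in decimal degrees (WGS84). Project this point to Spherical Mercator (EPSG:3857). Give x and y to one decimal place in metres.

x -13526743.0 m, y 6159085.7 m

Web Mercator is spherical with R = a = 6378137 m.
x = R·λ = 6378137 × -2.120798443 = -13526743.021 m.
y = R·ln tan(π/4 + φ/2) = 6378137 × 0.965655919 = 6159085.749 m.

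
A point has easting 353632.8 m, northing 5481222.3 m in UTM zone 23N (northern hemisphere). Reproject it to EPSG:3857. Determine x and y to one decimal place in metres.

x -5234253.6 m, y 6354304.9 m

Unproject from UTM 23N (λ₀ = -45°) → φ = 49.46599982°, λ = -47.02010012°.
Web Mercator (R = 6378137 m): x = -5234253.602 m, y = 6354304.919 m.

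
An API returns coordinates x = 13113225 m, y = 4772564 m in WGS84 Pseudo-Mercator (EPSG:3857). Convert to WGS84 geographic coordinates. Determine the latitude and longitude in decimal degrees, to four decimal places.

lat 39.3544°, lon 117.7981°

R = 6378137 m. λ = x/R = 117.79810442°.
φ = 2·arctan(exp(y/R)) − 90° = 2·arctan(2.11334) − 90° = 39.35439847°.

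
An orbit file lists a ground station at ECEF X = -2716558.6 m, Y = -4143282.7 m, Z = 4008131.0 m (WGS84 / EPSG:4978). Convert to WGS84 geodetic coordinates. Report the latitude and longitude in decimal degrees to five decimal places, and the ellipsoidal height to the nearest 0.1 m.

λ = atan2(Y, X) = -123.25100029°; p = √(X²+Y²) = 4954440.7 m.
Bowring's method on WGS84 (a = 6378137 m, b = 6356752.314 m) gives φ = 39.16099997°, h = 3070.929 m.

lat 39.16100°, lon -123.25100°, h 3070.9 m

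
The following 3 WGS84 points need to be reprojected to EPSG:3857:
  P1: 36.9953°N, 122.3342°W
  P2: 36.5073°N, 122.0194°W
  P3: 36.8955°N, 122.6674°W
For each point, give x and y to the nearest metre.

Web Mercator: x = R·λ, y = R·ln tan(π/4+φ/2), R = 6378137 m.
P1 (36.9953°, -122.3342°) → (-13618180.851, 4438451.688) m.
P2 (36.5073°, -122.0194°) → (-13583137.475, 4370651.475) m.
P3 (36.8955°, -122.6674°) → (-13655272.505, 4424550.827) m.

P1: x -13618181 m, y 4438452 m; P2: x -13583137 m, y 4370651 m; P3: x -13655273 m, y 4424551 m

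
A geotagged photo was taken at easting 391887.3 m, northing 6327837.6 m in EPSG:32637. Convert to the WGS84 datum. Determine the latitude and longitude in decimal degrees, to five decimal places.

lat 57.08120°, lon 37.21630°

Zone 37N: λ₀ = 39°, k₀ = 0.9996, false easting 500000 m.
Meridian distance M = (N − FN)/k₀ = 6330369.7 m.
Inverse transverse Mercator on WGS84 gives φ = 57.08119980°, λ = 37.21630070°.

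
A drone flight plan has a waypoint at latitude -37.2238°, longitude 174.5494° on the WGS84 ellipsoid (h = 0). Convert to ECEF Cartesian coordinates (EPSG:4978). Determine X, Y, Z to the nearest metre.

WGS84: a = 6378137 m, e² = 0.006694380; N(φ) = a/√(1−e²sin²φ) = 6385963.781 m.
X = (N+h)·cosφ·cosλ = -5062014.943 m; Y = (N+h)·cosφ·sinλ = 483012.068 m; Z = (N(1−e²)+h)·sinφ = -3837199.840 m.

X -5062015 m, Y 483012 m, Z -3837200 m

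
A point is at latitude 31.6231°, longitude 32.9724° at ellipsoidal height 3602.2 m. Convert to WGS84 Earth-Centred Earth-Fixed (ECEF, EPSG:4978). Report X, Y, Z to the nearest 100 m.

X 4563100 m, Y 2960200 m, Z 3326800 m

WGS84: a = 6378137 m, e² = 0.006694380; N(φ) = a/√(1−e²sin²φ) = 6384014.361 m.
X = (N+h)·cosφ·cosλ = 4563085.865 m; Y = (N+h)·cosφ·sinλ = 2960178.498 m; Z = (N(1−e²)+h)·sinφ = 3326805.964 m.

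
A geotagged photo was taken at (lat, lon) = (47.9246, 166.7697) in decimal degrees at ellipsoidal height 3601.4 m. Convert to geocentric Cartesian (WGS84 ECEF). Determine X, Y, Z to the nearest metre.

X -4170642 m, Y 980543 m, Z 4713936 m

WGS84: a = 6378137 m, e² = 0.006694380; N(φ) = a/√(1−e²sin²φ) = 6389931.892 m.
X = (N+h)·cosφ·cosλ = -4170642.344 m; Y = (N+h)·cosφ·sinλ = 980542.535 m; Z = (N(1−e²)+h)·sinφ = 4713935.634 m.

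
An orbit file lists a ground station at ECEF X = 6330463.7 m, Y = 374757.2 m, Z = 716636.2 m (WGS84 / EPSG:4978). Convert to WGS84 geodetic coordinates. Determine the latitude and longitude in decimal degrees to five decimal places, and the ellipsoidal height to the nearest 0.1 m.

lat 6.49050°, lon 3.38790°, h 4044.4 m

λ = atan2(Y, X) = 3.38789960°; p = √(X²+Y²) = 6341546.6 m.
Bowring's method on WGS84 (a = 6378137 m, b = 6356752.314 m) gives φ = 6.49050010°, h = 4044.448 m.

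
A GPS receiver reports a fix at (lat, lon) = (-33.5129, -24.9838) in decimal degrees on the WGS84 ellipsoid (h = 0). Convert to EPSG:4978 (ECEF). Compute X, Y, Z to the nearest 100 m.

X 4825200 m, Y -2248400 m, Z -3501500 m

WGS84: a = 6378137 m, e² = 0.006694380; N(φ) = a/√(1−e²sin²φ) = 6384654.993 m.
X = (N+h)·cosφ·cosλ = 4825165.780 m; Y = (N+h)·cosφ·sinλ = -2248351.037 m; Z = (N(1−e²)+h)·sinφ = -3501527.310 m.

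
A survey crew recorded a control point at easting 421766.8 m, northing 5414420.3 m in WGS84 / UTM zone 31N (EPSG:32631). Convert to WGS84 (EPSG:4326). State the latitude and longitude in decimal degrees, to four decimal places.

Zone 31N: λ₀ = 3°, k₀ = 0.9996, false easting 500000 m.
Meridian distance M = (N − FN)/k₀ = 5416586.9 m.
Inverse transverse Mercator on WGS84 gives φ = 48.87779988°, λ = 1.93300020°.

lat 48.8778°, lon 1.9330°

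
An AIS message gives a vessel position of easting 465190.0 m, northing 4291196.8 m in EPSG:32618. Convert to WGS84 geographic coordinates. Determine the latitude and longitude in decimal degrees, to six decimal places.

lat 38.768800°, lon -75.400700°

Zone 18N: λ₀ = -75°, k₀ = 0.9996, false easting 500000 m.
Meridian distance M = (N − FN)/k₀ = 4292914.0 m.
Inverse transverse Mercator on WGS84 gives φ = 38.76879999°, λ = -75.40069986°.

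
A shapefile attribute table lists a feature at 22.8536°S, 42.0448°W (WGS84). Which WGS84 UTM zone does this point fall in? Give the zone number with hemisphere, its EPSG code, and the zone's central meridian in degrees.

Zone 23S (EPSG:32723), central meridian -45°

UTM zone = ⌊(λ + 180)/6⌋ + 1; -42.0448° ∈ [-48°, -42°) → zone 23.
Hemisphere: S (φ < 0).
Central meridian λ₀ = 6×23 − 183 = -45°.
EPSG code: 32723.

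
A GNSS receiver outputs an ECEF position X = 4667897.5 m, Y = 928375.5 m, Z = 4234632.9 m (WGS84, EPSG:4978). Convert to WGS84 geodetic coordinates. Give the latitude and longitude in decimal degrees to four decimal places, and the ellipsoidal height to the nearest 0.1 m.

lat 41.8524°, lon 11.2485°, h 1838.1 m

λ = atan2(Y, X) = 11.24849997°; p = √(X²+Y²) = 4759322.2 m.
Bowring's method on WGS84 (a = 6378137 m, b = 6356752.314 m) gives φ = 41.85240047°, h = 1838.105 m.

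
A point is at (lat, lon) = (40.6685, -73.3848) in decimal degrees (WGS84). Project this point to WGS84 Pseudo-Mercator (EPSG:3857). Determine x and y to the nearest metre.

Web Mercator is spherical with R = a = 6378137 m.
x = R·λ = 6378137 × -1.280806381 = -8169158.568 m.
y = R·ln tan(π/4 + φ/2) = 6378137 × 0.778215922 = 4963567.769 m.

x -8169159 m, y 4963568 m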